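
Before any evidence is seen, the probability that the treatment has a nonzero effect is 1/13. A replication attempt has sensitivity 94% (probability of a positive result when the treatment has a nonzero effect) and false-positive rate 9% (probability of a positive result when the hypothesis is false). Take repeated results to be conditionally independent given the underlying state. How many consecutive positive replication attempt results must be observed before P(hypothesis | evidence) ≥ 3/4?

Prior odds: (1/13) ÷ (12/13) = 1/12.
Likelihood ratio of a positive result = 0.94/0.09 = 94/9.
Target odds: 0.75 ÷ 0.25 = 3.
Need (1/12) × (94/9)ⁿ ≥ 3, i.e. (94/9)ⁿ ≥ 36.
(94/9)¹ = 94/9 falls short of 36 but (94/9)² = 8836/81 reaches it, so n = 2.

2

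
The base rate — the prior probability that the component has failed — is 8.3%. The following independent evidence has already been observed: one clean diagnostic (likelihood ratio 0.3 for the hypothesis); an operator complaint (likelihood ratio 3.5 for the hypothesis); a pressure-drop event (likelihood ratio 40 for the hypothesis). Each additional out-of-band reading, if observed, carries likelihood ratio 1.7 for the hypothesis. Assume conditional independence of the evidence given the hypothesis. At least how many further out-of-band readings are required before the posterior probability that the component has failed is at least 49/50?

5

Prior odds = 0.083/0.917 = 83/917.
Combined Bayes factor of the evidence already in hand = 0.3 × 3.5 × 40 = 42.
Odds after that evidence = (83/917) × 42 = 498/131.
Target odds = 0.98/0.02 = 49.
Need 1.7ⁿ ≥ 49 ÷ (498/131) = 6419/498.
1.7⁴ = 8.3521 falls short of 6419/498 but 1.7⁵ = 1419857/100000 reaches it, so n = 5.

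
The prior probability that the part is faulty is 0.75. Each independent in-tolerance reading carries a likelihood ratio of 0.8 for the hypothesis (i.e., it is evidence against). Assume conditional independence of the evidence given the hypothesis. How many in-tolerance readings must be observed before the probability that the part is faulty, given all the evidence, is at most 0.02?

Prior odds: 0.75 ÷ 0.25 = 3.
Likelihood ratio per in-tolerance reading = 0.8.
Target odds: 0.02 ÷ 0.98 = 1/49.
Require 0.8ⁿ ≤ 1/49 ÷ 3 = 1/147.
0.8²² ≈0.0073787 is still above 1/147 but 0.8²³ ≈0.00590296 is at or below it, so n = 23.

23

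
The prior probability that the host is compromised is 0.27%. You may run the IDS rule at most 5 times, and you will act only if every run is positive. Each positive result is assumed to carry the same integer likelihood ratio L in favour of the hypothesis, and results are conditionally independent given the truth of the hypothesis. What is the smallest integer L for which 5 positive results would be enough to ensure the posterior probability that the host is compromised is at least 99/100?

9

Prior odds = 0.0027/0.9973 = 27/9973.
Target odds = 0.99/0.01 = 99.
Need L⁵ ≥ 99 ÷ (27/9973) = 109703/3.
8⁵ = 32768 < 109703/3 ≤ 59049 = 9⁵, so L = 9.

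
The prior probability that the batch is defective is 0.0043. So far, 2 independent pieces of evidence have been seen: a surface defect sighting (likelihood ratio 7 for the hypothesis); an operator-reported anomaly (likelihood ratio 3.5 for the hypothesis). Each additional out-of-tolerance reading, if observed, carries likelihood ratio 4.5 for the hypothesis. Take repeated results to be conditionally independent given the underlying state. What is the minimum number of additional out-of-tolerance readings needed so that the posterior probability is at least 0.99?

Prior odds = 0.0043/0.9957 = 43/9957.
Combined Bayes factor of the evidence already in hand = 7 × 3.5 = 24.5.
Odds after that evidence = (43/9957) × 24.5 = 2107/19914.
Target odds = 0.99/0.01 = 99.
Need 4.5ⁿ ≥ 99 ÷ (2107/19914) = 1971486/2107.
4.5⁴ = 410.0625 falls short of 1971486/2107 but 4.5⁵ = 1845.28125 reaches it, so n = 5.

5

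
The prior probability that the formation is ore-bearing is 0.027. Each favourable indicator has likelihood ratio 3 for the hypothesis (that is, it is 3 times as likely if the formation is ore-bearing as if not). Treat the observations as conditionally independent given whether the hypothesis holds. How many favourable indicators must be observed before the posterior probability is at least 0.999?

Prior odds: 0.027 ÷ 0.973 = 27/973.
Likelihood ratio per favourable indicator = 3.
Target posterior odds = 0.999/0.001 = 999.
Require 3ⁿ ≥ 999 ÷ (27/973) = 36001.
3⁹ = 19683 falls short of 36001 but 3¹⁰ = 59049 reaches it, so n = 10.

10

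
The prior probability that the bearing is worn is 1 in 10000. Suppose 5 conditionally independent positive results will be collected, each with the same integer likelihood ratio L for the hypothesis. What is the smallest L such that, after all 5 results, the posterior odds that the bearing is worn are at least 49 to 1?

Prior odds = 0.0001/0.9999 = 1/9999.
Target odds = 49.
Need L⁵ ≥ 49 ÷ (1/9999) = 489951.
13⁵ = 371293 < 489951 ≤ 537824 = 14⁵, so L = 14.

14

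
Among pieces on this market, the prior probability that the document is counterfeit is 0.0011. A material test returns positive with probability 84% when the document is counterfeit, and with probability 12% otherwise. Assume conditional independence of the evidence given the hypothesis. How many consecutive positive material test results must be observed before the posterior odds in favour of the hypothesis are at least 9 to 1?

5

Prior odds: 0.0011 ÷ 0.9989 = 11/9989.
Likelihood ratio of a positive result = 0.84/0.12 = 7.
Target odds = 9.
Need (11/9989) × 7ⁿ ≥ 9, i.e. 7ⁿ ≥ 89901/11.
7⁴ = 2401 falls short of 89901/11 but 7⁵ = 16807 reaches it, so n = 5.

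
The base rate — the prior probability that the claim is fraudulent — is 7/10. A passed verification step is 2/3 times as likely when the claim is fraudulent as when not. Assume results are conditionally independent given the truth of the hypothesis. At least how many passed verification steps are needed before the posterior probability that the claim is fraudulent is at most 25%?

5

Prior odds: 0.7 ÷ 0.3 = 7/3.
Likelihood ratio per passed verification step = 2/3.
Target odds: 0.25 ÷ 0.75 = 1/3.
Require (2/3)ⁿ ≤ 1/3 ÷ (7/3) = 1/7.
(2/3)⁴ = 16/81 is still above 1/7 but (2/3)⁵ = 32/243 is at or below it, so n = 5.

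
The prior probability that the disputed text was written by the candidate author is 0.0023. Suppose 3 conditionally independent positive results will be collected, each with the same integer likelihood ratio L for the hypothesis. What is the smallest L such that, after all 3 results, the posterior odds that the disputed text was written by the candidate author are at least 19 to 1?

Prior odds = 0.0023/0.9977 = 23/9977.
Target odds = 19.
Need L³ ≥ 19 ÷ (23/9977) = 189563/23.
20³ = 8000 < 189563/23 ≤ 9261 = 21³, so L = 21.

21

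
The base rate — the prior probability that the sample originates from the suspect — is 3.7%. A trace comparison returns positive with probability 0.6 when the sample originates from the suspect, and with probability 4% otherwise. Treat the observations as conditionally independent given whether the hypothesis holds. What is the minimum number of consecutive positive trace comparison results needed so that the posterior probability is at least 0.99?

3

Prior odds: 0.037 ÷ 0.963 = 37/963.
Likelihood ratio of a positive result = 0.6/0.04 = 15.
Target odds: 0.99 ÷ 0.01 = 99.
Need (37/963) × 15ⁿ ≥ 99, i.e. 15ⁿ ≥ 95337/37.
15² = 225 falls short of 95337/37 but 15³ = 3375 reaches it, so n = 3.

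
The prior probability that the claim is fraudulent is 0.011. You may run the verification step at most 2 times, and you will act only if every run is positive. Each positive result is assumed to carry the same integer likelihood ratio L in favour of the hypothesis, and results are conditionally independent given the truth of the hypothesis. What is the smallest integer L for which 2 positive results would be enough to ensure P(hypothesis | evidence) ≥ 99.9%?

Prior odds = 0.011/0.989 = 11/989.
Target odds = 0.999/0.001 = 999.
Need L² ≥ 999 ÷ (11/989) = 988011/11.
299² = 89401 < 988011/11 ≤ 90000 = 300², so L = 300.

300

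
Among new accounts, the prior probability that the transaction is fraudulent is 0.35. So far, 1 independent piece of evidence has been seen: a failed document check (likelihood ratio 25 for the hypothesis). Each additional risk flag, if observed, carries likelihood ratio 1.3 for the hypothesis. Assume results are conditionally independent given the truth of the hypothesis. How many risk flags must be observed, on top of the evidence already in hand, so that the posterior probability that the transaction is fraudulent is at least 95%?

Prior odds = 0.35/0.65 = 7/13.
Bayes factor of the evidence already in hand = 25.
Odds after that evidence = (7/13) × 25 = 175/13.
Target odds = 0.95/0.05 = 19.
Need 1.3ⁿ ≥ 19 ÷ (175/13) = 247/175.
1.3¹ = 1.3 falls short of 247/175 but 1.3² = 1.69 reaches it, so n = 2.

2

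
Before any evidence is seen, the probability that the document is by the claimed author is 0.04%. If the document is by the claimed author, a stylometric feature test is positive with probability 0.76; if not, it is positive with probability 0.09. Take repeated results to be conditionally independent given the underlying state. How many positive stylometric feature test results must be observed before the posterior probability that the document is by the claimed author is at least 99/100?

Prior odds: 0.0004 ÷ 0.9996 = 1/2499.
Likelihood ratio of a positive = 0.76/0.09 = 76/9.
Target posterior odds = 0.99/0.01 = 99.
Require (76/9)ⁿ ≥ 99 ÷ (1/2499) = 247401.
(76/9)⁵ ≈42939.3 falls short of 247401 but (76/9)⁶ ≈362599 reaches it, so n = 6.

6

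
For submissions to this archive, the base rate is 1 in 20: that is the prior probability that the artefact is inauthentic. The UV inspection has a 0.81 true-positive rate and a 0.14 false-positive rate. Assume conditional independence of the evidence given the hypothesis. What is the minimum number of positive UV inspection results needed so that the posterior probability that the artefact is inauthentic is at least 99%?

Prior odds = 0.05/0.95 = 1/19.
Likelihood ratio of a positive result = 0.81/0.14 = 81/14.
Target odds: 0.99 ÷ 0.01 = 99.
Require (81/14)ⁿ ≥ 99 ÷ (1/19) = 1881.
(81/14)⁴ = 43046721/38416 falls short of 1881 but (81/14)⁵ ≈6483.13 reaches it, so n = 5.

5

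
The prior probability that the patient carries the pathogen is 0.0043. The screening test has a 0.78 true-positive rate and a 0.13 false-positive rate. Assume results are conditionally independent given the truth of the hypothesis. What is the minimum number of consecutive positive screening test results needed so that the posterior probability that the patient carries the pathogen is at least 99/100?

6

Prior odds: 0.0043 ÷ 0.9957 = 43/9957.
Likelihood ratio of a positive result = 0.78/0.13 = 6.
Target posterior odds = 0.99/0.01 = 99.
Need (43/9957) × 6ⁿ ≥ 99, i.e. 6ⁿ ≥ 985743/43.
6⁵ = 7776 falls short of 985743/43 but 6⁶ = 46656 reaches it, so n = 6.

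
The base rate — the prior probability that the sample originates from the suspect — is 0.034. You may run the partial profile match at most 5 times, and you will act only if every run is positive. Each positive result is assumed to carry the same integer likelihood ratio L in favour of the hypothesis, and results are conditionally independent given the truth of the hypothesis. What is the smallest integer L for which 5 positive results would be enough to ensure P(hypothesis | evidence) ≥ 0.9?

4

Prior odds = 0.034/0.966 = 17/483.
Target odds = 0.9/0.1 = 9.
Need L⁵ ≥ 9 ÷ (17/483) = 4347/17.
3⁵ = 243 < 4347/17 ≤ 1024 = 4⁵, so L = 4.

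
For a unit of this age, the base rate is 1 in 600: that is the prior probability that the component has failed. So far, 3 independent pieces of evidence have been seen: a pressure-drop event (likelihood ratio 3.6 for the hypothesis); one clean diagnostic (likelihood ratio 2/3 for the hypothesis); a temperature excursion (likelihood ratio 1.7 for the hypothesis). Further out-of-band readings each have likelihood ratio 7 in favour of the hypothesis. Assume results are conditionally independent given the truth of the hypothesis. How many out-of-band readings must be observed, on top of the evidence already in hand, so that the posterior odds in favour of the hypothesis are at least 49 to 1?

Prior odds = (1/600)/(599/600) = 1/599.
Combined Bayes factor of the evidence already in hand = 3.6 × (2/3) × 1.7 = 4.08.
Odds after that evidence = (1/599) × 4.08 = 102/14975.
Target odds = 49.
Need 7ⁿ ≥ 49 ÷ (102/14975) = 733775/102.
7⁴ = 2401 falls short of 733775/102 but 7⁵ = 16807 reaches it, so n = 5.

5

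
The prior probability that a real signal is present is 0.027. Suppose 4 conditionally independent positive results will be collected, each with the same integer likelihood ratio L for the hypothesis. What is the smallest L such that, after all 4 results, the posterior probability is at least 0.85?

4

Prior odds = 0.027/0.973 = 27/973.
Target odds = 0.85/0.15 = 17/3.
Need L⁴ ≥ 17/3 ÷ (27/973) = 16541/81.
3⁴ = 81 < 16541/81 ≤ 256 = 4⁴, so L = 4.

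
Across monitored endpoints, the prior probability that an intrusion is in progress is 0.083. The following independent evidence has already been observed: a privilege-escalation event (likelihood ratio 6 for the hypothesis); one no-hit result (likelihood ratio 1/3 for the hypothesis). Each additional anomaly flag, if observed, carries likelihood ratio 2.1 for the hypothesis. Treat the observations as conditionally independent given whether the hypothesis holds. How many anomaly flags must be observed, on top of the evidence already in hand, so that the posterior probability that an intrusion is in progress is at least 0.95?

7

Prior odds = 0.083/0.917 = 83/917.
Combined Bayes factor of the evidence already in hand = 6 × (1/3) = 2.
Odds after that evidence = (83/917) × 2 = 166/917.
Target odds = 0.95/0.05 = 19.
Need 2.1ⁿ ≥ 19 ÷ (166/917) = 17423/166.
2.1⁶ = 85766121/1000000 falls short of 17423/166 but 2.1⁷ ≈180.109 reaches it, so n = 7.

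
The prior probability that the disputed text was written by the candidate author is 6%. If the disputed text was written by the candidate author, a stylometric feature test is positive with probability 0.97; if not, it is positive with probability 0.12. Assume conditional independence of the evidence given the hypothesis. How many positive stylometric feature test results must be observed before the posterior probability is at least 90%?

Prior odds: 0.06 ÷ 0.94 = 3/47.
Likelihood ratio of a positive = 0.97/0.12 = 97/12.
Target odds: 0.9 ÷ 0.1 = 9.
Need (3/47) × (97/12)ⁿ ≥ 9, i.e. (97/12)ⁿ ≥ 141.
(97/12)² = 9409/144 falls short of 141 but (97/12)³ = 912673/1728 reaches it, so n = 3.

3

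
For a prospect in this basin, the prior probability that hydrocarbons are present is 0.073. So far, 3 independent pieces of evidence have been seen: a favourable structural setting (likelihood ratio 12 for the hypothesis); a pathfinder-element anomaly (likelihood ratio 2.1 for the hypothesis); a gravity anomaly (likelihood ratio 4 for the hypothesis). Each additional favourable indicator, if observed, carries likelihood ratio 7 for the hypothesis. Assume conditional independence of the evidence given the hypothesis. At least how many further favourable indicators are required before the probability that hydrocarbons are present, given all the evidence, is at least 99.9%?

3

Prior odds = 0.073/0.927 = 73/927.
Combined Bayes factor of the evidence already in hand = 12 × 2.1 × 4 = 100.8.
Odds after that evidence = (73/927) × 100.8 = 4088/515.
Target odds = 0.999/0.001 = 999.
Need 7ⁿ ≥ 999 ÷ (4088/515) = 514485/4088.
7² = 49 falls short of 514485/4088 but 7³ = 343 reaches it, so n = 3.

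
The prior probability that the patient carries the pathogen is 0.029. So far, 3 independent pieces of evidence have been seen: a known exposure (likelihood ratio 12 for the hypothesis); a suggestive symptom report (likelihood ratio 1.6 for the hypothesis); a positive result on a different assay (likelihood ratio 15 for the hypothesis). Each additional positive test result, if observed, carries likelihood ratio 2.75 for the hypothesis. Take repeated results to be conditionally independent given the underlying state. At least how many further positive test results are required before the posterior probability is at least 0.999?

5

Prior odds = 0.029/0.971 = 29/971.
Combined Bayes factor of the evidence already in hand = 12 × 1.6 × 15 = 288.
Odds after that evidence = (29/971) × 288 = 8352/971.
Target odds = 0.999/0.001 = 999.
Need 2.75ⁿ ≥ 999 ÷ (8352/971) = 107781/928.
2.75⁴ = 57.19140625 falls short of 107781/928 but 2.75⁵ = 161051/1024 reaches it, so n = 5.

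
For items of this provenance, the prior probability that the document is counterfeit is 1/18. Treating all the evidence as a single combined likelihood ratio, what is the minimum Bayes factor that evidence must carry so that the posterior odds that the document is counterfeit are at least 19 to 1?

Prior odds = (1/18)/(17/18) = 1/17.
Target odds = 19.
Required Bayes factor = 19 ÷ (1/17) = 323.

323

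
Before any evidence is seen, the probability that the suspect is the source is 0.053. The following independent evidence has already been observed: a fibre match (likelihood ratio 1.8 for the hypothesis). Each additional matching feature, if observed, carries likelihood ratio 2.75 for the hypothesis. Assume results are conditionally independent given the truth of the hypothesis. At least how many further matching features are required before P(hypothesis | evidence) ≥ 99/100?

Prior odds = 0.053/0.947 = 53/947.
Bayes factor of the evidence already in hand = 1.8.
Odds after that evidence = (53/947) × 1.8 = 477/4735.
Target odds = 0.99/0.01 = 99.
Need 2.75ⁿ ≥ 99 ÷ (477/4735) = 52085/53.
2.75⁶ = 1771561/4096 falls short of 52085/53 but 2.75⁷ = 19487171/16384 reaches it, so n = 7.

7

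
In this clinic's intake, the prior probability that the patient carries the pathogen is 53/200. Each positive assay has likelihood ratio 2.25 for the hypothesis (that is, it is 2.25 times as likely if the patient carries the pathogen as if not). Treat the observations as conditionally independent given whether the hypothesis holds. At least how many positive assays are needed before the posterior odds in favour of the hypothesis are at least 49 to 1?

7

Prior odds = 0.265/0.735 = 53/147.
Likelihood ratio per positive assay = 2.25.
Target odds = 49.
Need (53/147) × 2.25ⁿ ≥ 49, i.e. 2.25ⁿ ≥ 7203/53.
2.25⁶ = 531441/4096 falls short of 7203/53 but 2.25⁷ = 4782969/16384 reaches it, so n = 7.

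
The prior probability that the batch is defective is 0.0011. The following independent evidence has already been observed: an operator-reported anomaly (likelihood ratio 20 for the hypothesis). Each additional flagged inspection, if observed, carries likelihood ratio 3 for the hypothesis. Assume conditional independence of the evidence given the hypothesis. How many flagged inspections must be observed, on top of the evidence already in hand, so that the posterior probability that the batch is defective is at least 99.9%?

10

Prior odds = 0.0011/0.9989 = 11/9989.
Bayes factor of the evidence already in hand = 20.
Odds after that evidence = (11/9989) × 20 = 220/9989.
Target odds = 0.999/0.001 = 999.
Need 3ⁿ ≥ 999 ÷ (220/9989) = 9979011/220.
3⁹ = 19683 falls short of 9979011/220 but 3¹⁰ = 59049 reaches it, so n = 10.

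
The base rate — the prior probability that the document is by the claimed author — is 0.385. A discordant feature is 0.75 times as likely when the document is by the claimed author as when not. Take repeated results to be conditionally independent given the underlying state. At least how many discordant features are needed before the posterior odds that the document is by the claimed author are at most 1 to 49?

12

Prior odds: 0.385 ÷ 0.615 = 77/123.
Likelihood ratio per discordant feature = 0.75.
Target odds = 1/49.
Require 0.75ⁿ ≤ 1/49 ÷ (77/123) = 123/3773.
0.75¹¹ = 177147/4194304 is still above 123/3773 but 0.75¹² = 531441/16777216 is at or below it, so n = 12.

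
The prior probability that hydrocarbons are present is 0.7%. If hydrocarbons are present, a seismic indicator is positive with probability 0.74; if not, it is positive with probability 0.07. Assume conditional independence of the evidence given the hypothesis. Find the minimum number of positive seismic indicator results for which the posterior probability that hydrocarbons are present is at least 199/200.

5

Prior odds: 0.007 ÷ 0.993 = 7/993.
Likelihood ratio of a positive = 0.74/0.07 = 74/7.
Target odds: 0.995 ÷ 0.005 = 199.
Need (7/993) × (74/7)ⁿ ≥ 199, i.e. (74/7)ⁿ ≥ 197607/7.
(74/7)⁴ = 29986576/2401 falls short of 197607/7 but (74/7)⁵ ≈132029 reaches it, so n = 5.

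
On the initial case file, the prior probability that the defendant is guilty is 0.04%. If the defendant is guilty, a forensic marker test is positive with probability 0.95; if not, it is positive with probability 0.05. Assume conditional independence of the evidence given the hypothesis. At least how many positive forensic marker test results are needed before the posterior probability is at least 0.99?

5

Prior odds = 0.0004/0.9996 = 1/2499.
Likelihood ratio of a positive = 0.95/0.05 = 19.
Target odds: 0.99 ÷ 0.01 = 99.
Require 19ⁿ ≥ 99 ÷ (1/2499) = 247401.
19⁴ = 130321 falls short of 247401 but 19⁵ = 2476099 reaches it, so n = 5.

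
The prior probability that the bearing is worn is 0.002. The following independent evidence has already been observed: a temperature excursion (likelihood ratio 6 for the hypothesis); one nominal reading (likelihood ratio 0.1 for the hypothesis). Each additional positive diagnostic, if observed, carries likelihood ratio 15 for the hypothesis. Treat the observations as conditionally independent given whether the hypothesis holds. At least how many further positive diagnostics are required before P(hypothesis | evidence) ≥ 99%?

Prior odds = 0.002/0.998 = 1/499.
Combined Bayes factor of the evidence already in hand = 6 × 0.1 = 0.6.
Odds after that evidence = (1/499) × 0.6 = 3/2495.
Target odds = 0.99/0.01 = 99.
Need 15ⁿ ≥ 99 ÷ (3/2495) = 82335.
15⁴ = 50625 falls short of 82335 but 15⁵ = 759375 reaches it, so n = 5.

5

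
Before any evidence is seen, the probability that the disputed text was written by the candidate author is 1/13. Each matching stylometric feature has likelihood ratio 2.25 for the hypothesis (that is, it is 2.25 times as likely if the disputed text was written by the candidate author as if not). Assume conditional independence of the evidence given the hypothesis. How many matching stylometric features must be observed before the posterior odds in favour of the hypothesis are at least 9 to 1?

6

Prior odds = (1/13)/(12/13) = 1/12.
Likelihood ratio per matching stylometric feature = 2.25.
Target odds = 9.
Need (1/12) × 2.25ⁿ ≥ 9, i.e. 2.25ⁿ ≥ 108.
2.25⁵ = 59049/1024 falls short of 108 but 2.25⁶ = 531441/4096 reaches it, so n = 6.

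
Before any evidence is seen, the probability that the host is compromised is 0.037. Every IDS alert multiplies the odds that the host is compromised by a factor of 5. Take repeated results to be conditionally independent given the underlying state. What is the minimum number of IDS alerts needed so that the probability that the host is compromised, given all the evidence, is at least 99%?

Prior odds: 0.037 ÷ 0.963 = 37/963.
Likelihood ratio per IDS alert = 5.
Target posterior odds = 0.99/0.01 = 99.
Require 5ⁿ ≥ 99 ÷ (37/963) = 95337/37.
5⁴ = 625 falls short of 95337/37 but 5⁵ = 3125 reaches it, so n = 5.

5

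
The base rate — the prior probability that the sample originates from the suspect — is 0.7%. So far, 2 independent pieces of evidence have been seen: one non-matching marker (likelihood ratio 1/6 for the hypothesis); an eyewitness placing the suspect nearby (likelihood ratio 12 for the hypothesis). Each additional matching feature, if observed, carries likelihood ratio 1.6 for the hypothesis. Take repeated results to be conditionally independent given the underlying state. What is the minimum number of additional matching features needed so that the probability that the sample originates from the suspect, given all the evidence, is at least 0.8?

13

Prior odds = 0.007/0.993 = 7/993.
Combined Bayes factor of the evidence already in hand = (1/6) × 12 = 2.
Odds after that evidence = (7/993) × 2 = 14/993.
Target odds = 0.8/0.2 = 4.
Need 1.6ⁿ ≥ 4 ÷ (14/993) = 1986/7.
1.6¹² ≈281.475 falls short of 1986/7 but 1.6¹³ ≈450.36 reaches it, so n = 13.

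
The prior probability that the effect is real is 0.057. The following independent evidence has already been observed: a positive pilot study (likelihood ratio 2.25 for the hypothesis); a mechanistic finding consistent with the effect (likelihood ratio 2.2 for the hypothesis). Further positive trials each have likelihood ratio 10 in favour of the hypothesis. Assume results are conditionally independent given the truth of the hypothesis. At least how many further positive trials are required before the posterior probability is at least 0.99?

3

Prior odds = 0.057/0.943 = 57/943.
Combined Bayes factor of the evidence already in hand = 2.25 × 2.2 = 4.95.
Odds after that evidence = (57/943) × 4.95 = 5643/18860.
Target odds = 0.99/0.01 = 99.
Need 10ⁿ ≥ 99 ÷ (5643/18860) = 18860/57.
10² = 100 falls short of 18860/57 but 10³ = 1000 reaches it, so n = 3.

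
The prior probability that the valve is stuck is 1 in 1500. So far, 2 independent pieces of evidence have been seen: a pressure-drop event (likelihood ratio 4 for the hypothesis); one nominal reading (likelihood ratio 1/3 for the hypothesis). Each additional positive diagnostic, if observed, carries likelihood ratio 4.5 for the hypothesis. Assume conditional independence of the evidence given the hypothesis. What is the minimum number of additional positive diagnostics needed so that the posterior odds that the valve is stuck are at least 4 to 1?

Prior odds = (1/1500)/(1499/1500) = 1/1499.
Combined Bayes factor of the evidence already in hand = 4 × (1/3) = 4/3.
Odds after that evidence = (1/1499) × 4/3 = 4/4497.
Target odds = 4.
Need 4.5ⁿ ≥ 4 ÷ (4/4497) = 4497.
4.5⁵ = 1845.28125 falls short of 4497 but 4.5⁶ = 8303.765625 reaches it, so n = 6.

6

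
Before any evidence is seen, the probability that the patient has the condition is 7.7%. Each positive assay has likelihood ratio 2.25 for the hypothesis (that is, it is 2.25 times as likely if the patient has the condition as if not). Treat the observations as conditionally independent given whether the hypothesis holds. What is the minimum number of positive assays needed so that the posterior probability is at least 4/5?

5

Prior odds = 0.077/0.923 = 77/923.
Likelihood ratio per positive assay = 2.25.
Target odds: 0.8 ÷ 0.2 = 4.
Require 2.25ⁿ ≥ 4 ÷ (77/923) = 3692/77.
2.25⁴ = 25.62890625 falls short of 3692/77 but 2.25⁵ = 59049/1024 reaches it, so n = 5.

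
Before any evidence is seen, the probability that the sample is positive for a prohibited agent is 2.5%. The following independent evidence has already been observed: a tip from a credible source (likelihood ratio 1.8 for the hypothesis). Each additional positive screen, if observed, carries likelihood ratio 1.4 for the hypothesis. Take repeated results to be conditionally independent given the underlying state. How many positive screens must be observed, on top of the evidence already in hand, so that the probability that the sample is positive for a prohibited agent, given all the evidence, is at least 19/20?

18

Prior odds = 0.025/0.975 = 1/39.
Bayes factor of the evidence already in hand = 1.8.
Odds after that evidence = (1/39) × 1.8 = 3/65.
Target odds = 0.95/0.05 = 19.
Need 1.4ⁿ ≥ 19 ÷ (3/65) = 1235/3.
1.4¹⁷ ≈304.913 falls short of 1235/3 but 1.4¹⁸ ≈426.879 reaches it, so n = 18.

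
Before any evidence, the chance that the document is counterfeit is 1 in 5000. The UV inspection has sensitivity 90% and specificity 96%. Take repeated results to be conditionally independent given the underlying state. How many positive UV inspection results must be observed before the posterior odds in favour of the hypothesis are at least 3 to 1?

Prior odds = 0.0002/0.9998 = 1/4999.
False-positive rate = 1 − 0.96 = 0.04; likelihood ratio of a positive = 0.9/0.04 = 22.5.
Target odds = 3.
Require 22.5ⁿ ≥ 3 ÷ (1/4999) = 14997.
22.5³ = 11390.625 falls short of 14997 but 22.5⁴ = 256289.0625 reaches it, so n = 4.

4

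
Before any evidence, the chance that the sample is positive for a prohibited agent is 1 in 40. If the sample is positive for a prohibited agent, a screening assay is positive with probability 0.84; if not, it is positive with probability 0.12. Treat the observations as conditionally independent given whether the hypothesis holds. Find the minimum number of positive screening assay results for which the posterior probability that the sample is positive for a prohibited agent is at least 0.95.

Prior odds: 0.025 ÷ 0.975 = 1/39.
Likelihood ratio of a positive = 0.84/0.12 = 7.
Target odds: 0.95 ÷ 0.05 = 19.
Need (1/39) × 7ⁿ ≥ 19, i.e. 7ⁿ ≥ 741.
7³ = 343 falls short of 741 but 7⁴ = 2401 reaches it, so n = 4.

4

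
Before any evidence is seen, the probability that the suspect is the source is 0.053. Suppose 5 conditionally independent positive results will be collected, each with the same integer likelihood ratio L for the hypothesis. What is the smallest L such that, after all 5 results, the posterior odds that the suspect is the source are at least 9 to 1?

3

Prior odds = 0.053/0.947 = 53/947.
Target odds = 9.
Need L⁵ ≥ 9 ÷ (53/947) = 8523/53.
2⁵ = 32 < 8523/53 ≤ 243 = 3⁵, so L = 3.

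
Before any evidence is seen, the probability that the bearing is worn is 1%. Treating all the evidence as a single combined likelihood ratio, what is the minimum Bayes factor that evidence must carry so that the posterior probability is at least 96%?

Prior odds = 0.01/0.99 = 1/99.
Target odds = 0.96/0.04 = 24.
Required Bayes factor = 24 ÷ (1/99) = 2376.

2376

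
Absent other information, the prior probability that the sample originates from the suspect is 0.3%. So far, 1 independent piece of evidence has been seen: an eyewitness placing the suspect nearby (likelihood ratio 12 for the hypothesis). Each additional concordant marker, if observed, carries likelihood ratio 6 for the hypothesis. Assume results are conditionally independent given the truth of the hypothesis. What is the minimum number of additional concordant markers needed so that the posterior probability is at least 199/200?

Prior odds = 0.003/0.997 = 3/997.
Bayes factor of the evidence already in hand = 12.
Odds after that evidence = (3/997) × 12 = 36/997.
Target odds = 0.995/0.005 = 199.
Need 6ⁿ ≥ 199 ÷ (36/997) = 198403/36.
6⁴ = 1296 falls short of 198403/36 but 6⁵ = 7776 reaches it, so n = 5.

5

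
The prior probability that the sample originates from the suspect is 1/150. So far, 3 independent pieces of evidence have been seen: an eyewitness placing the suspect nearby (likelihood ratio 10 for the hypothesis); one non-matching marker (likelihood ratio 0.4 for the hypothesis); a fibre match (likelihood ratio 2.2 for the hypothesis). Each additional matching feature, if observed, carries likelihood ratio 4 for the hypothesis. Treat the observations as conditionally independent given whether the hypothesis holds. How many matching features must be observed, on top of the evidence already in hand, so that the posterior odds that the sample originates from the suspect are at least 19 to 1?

Prior odds = (1/150)/(149/150) = 1/149.
Combined Bayes factor of the evidence already in hand = 10 × 0.4 × 2.2 = 8.8.
Odds after that evidence = (1/149) × 8.8 = 44/745.
Target odds = 19.
Need 4ⁿ ≥ 19 ÷ (44/745) = 14155/44.
4⁴ = 256 falls short of 14155/44 but 4⁵ = 1024 reaches it, so n = 5.

5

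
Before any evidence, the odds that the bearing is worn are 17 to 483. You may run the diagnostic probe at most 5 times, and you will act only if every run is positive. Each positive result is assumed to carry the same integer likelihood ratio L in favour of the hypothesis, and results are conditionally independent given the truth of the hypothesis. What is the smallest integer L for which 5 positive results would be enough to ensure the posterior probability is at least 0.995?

6

Prior odds = 17/483.
Target odds = 0.995/0.005 = 199.
Need L⁵ ≥ 199 ÷ (17/483) = 96117/17.
5⁵ = 3125 < 96117/17 ≤ 7776 = 6⁵, so L = 6.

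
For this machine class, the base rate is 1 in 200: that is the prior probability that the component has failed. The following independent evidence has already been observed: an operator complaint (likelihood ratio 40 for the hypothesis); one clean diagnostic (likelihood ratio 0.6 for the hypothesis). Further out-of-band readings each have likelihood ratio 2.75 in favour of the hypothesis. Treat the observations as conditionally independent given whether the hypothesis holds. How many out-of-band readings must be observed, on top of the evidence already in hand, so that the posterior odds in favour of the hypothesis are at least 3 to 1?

4

Prior odds = 0.005/0.995 = 1/199.
Combined Bayes factor of the evidence already in hand = 40 × 0.6 = 24.
Odds after that evidence = (1/199) × 24 = 24/199.
Target odds = 3.
Need 2.75ⁿ ≥ 3 ÷ (24/199) = 24.875.
2.75³ = 20.796875 falls short of 24.875 but 2.75⁴ = 57.19140625 reaches it, so n = 4.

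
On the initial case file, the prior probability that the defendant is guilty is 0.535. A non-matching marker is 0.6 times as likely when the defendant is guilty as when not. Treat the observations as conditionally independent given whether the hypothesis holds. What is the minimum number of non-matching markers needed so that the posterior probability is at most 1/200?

11

Prior odds = 0.535/0.465 = 107/93.
Likelihood ratio per non-matching marker = 0.6.
Target posterior odds = 0.005/0.995 = 1/199.
Need (107/93) × 0.6ⁿ ≤ 1/199, i.e. 0.6ⁿ ≤ 93/21293.
0.6¹⁰ = 59049/9765625 is still above 93/21293 but 0.6¹¹ = 177147/48828125 is at or below it, so n = 11.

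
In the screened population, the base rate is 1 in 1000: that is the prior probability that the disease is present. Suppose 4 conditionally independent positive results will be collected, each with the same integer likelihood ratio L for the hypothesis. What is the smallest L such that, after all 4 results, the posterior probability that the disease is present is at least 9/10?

Prior odds = 0.001/0.999 = 1/999.
Target odds = 0.9/0.1 = 9.
Need L⁴ ≥ 9 ÷ (1/999) = 8991.
9⁴ = 6561 < 8991 ≤ 10000 = 10⁴, so L = 10.

10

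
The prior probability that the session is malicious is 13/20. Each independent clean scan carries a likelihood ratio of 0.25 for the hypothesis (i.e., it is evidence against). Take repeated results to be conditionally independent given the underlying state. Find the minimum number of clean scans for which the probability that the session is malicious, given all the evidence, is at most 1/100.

4

Prior odds: 0.65 ÷ 0.35 = 13/7.
Likelihood ratio per clean scan = 0.25.
Target posterior odds = 0.01/0.99 = 1/99.
Need (13/7) × 0.25ⁿ ≤ 1/99, i.e. 0.25ⁿ ≤ 7/1287.
0.25³ = 0.015625 is still above 7/1287 but 0.25⁴ = 0.00390625 is at or below it, so n = 4.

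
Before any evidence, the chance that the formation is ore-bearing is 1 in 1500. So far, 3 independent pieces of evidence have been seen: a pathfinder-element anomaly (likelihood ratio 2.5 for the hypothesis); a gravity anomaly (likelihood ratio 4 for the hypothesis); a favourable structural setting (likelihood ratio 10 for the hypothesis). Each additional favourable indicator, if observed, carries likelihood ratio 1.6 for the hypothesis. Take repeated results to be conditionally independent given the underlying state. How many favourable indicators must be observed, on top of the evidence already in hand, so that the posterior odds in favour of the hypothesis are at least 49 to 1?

Prior odds = (1/1500)/(1499/1500) = 1/1499.
Combined Bayes factor of the evidence already in hand = 2.5 × 4 × 10 = 100.
Odds after that evidence = (1/1499) × 100 = 100/1499.
Target odds = 49.
Need 1.6ⁿ ≥ 49 ÷ (100/1499) = 734.51.
1.6¹⁴ ≈720.576 falls short of 734.51 but 1.6¹⁵ ≈1152.92 reaches it, so n = 15.

15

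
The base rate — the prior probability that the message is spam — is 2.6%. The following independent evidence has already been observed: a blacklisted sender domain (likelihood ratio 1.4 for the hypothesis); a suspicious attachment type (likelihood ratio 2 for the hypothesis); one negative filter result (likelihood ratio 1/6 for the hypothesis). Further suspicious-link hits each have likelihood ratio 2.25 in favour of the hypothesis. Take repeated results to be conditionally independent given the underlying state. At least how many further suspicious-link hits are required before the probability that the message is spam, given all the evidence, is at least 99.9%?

14

Prior odds = 0.026/0.974 = 13/487.
Combined Bayes factor of the evidence already in hand = 1.4 × 2 × (1/6) = 7/15.
Odds after that evidence = (13/487) × 7/15 = 91/7305.
Target odds = 0.999/0.001 = 999.
Need 2.25ⁿ ≥ 999 ÷ (91/7305) = 7297695/91.
2.25¹³ ≈37876.8 falls short of 7297695/91 but 2.25¹⁴ ≈85222.7 reaches it, so n = 14.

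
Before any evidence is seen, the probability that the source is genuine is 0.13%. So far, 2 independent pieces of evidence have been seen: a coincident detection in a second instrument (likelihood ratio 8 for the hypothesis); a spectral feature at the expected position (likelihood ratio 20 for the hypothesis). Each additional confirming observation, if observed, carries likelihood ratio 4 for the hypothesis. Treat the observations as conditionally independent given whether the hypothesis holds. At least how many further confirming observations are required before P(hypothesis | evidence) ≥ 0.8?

Prior odds = 0.0013/0.9987 = 13/9987.
Combined Bayes factor of the evidence already in hand = 8 × 20 = 160.
Odds after that evidence = (13/9987) × 160 = 2080/9987.
Target odds = 0.8/0.2 = 4.
Need 4ⁿ ≥ 4 ÷ (2080/9987) = 9987/520.
4² = 16 falls short of 9987/520 but 4³ = 64 reaches it, so n = 3.

3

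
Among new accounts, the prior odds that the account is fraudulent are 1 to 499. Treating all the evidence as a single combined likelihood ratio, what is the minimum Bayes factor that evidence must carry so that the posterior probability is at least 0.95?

Prior odds = 1/499.
Target odds = 0.95/0.05 = 19.
Required Bayes factor = 19 ÷ (1/499) = 9481.

9481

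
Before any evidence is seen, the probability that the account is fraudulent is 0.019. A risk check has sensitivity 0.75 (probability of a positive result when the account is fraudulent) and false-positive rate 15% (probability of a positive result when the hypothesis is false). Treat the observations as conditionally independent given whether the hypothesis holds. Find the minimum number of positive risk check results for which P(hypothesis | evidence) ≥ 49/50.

5

Prior odds = 0.019/0.981 = 19/981.
Likelihood ratio of a positive result = 0.75/0.15 = 5.
Target posterior odds = 0.98/0.02 = 49.
Require 5ⁿ ≥ 49 ÷ (19/981) = 48069/19.
5⁴ = 625 falls short of 48069/19 but 5⁵ = 3125 reaches it, so n = 5.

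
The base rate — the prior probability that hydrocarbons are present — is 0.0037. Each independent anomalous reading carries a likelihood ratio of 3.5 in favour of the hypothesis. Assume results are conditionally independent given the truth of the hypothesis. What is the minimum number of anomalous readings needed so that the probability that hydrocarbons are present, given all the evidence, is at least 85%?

6

Prior odds: 0.0037 ÷ 0.9963 = 37/9963.
Likelihood ratio per anomalous reading = 3.5.
Target odds: 0.85 ÷ 0.15 = 17/3.
Require 3.5ⁿ ≥ 17/3 ÷ (37/9963) = 56457/37.
3.5⁵ = 525.21875 falls short of 56457/37 but 3.5⁶ = 1838.265625 reaches it, so n = 6.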